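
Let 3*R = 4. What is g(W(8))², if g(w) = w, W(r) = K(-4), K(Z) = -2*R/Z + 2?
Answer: 64/9 ≈ 7.1111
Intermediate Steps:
R = 4/3 (R = (⅓)*4 = 4/3 ≈ 1.3333)
K(Z) = 2 - 8/(3*Z) (K(Z) = -8/(3*Z) + 2 = 2 - 8/(3*Z))
W(r) = 8/3 (W(r) = 2 - 8/3/(-4) = 2 - 8/3*(-¼) = 2 + ⅔ = 8/3)
g(W(8))² = (8/3)² = 64/9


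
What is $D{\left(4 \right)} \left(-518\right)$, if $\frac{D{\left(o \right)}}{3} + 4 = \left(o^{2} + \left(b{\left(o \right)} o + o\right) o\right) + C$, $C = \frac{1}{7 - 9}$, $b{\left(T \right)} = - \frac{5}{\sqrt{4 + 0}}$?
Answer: $19425$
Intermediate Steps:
$b{\left(T \right)} = - \frac{5}{2}$ ($b{\left(T \right)} = - \frac{5}{\sqrt{4}} = - \frac{5}{2}$)
$C = - \frac{1}{2}$ ($C = \frac{1}{-2} = - \frac{1}{2} \approx -0.5$)
$D{\left(o \right)} = - \frac{27}{2} - \frac{3 o^{2}}{2}$ ($D{\left(o \right)} = -12 + 3 \left(\left(o^{2} + \left(- \frac{5 o}{2} + o\right) o\right) - \frac{1}{2}\right) = -12 + 3 \left(\left(o^{2} + - \frac{3 o}{2} o\right) - \frac{1}{2}\right) = -12 + 3 \left(\left(o^{2} - \frac{3 o^{2}}{2}\right) - \frac{1}{2}\right) = -12 + 3 \left(- \frac{o^{2}}{2} - \frac{1}{2}\right) = -12 + 3 \left(- \frac{1}{2} - \frac{o^{2}}{2}\right) = -12 - \left(\frac{3}{2} + \frac{3 o^{2}}{2}\right) = - \frac{27}{2} - \frac{3 o^{2}}{2}$)
$D{\left(4 \right)} \left(-518\right) = \left(- \frac{27}{2} - \frac{3 \cdot 4^{2}}{2}\right) \left(-518\right) = \left(- \frac{27}{2} - 24\right) \left(-518\right) = \left(- \frac{75}{2}\right) \left(-518\right) = 19425$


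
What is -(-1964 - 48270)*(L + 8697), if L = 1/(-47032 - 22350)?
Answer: 15155980909601/34691 ≈ 4.3688e+8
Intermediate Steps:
L = -1/69382 (L = 1/(-69382) = -1/69382 ≈ -1.4413e-5)
-(-1964 - 48270)*(L + 8697) = -(-1964 - 48270)*(-1/69382 + 8697) = -(-50234)*603415253/69382 = -1*(-15155980909601/34691) = 15155980909601/34691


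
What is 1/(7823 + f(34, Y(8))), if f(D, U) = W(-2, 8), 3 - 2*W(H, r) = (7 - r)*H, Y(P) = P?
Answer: 2/15647 ≈ 0.00012782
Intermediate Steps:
W(H, r) = 3/2 - H*(7 - r)/2 (W(H, r) = 3/2 - (7 - r)*H/2 = 3/2 - H*(7 - r)/2)
f(D, U) = 1/2 (f(D, U) = 3/2 - 7/2*(-2) + (1/2)*(-2)*8 = 3/2 + 7 - 8 = 1/2)
1/(7823 + f(34, Y(8))) = 1/(7823 + 1/2) = 1/(15647/2) = 2/15647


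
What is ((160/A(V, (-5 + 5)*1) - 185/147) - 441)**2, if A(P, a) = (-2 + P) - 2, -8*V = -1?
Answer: 4855553275024/20766249 ≈ 2.3382e+5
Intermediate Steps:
V = 1/8 (V = -1/8*(-1) = 1/8 ≈ 0.12500)
A(P, a) = -4 + P
((160/A(V, (-5 + 5)*1) - 185/147) - 441)**2 = ((160/(-4 + 1/8) - 185/147) - 441)**2 = ((160/(-31/8) - 185*1/147) - 441)**2 = ((160*(-8/31) - 185/147) - 441)**2 = ((-1280/31 - 185/147) - 441)**2 = (-193895/4557 - 441)**2 = (-2203532/4557)**2 = 4855553275024/20766249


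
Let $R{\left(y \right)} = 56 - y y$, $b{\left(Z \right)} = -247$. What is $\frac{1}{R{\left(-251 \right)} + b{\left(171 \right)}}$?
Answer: $- \frac{1}{63192} \approx -1.5825 \cdot 10^{-5}$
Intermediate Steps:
$R{\left(y \right)} = 56 - y^{2}$
$\frac{1}{R{\left(-251 \right)} + b{\left(171 \right)}} = \frac{1}{\left(56 - \left(-251\right)^{2}\right) - 247} = \frac{1}{\left(56 - 63001\right) - 247} = \frac{1}{-62945 - 247} = \frac{1}{-63192} = - \frac{1}{63192}$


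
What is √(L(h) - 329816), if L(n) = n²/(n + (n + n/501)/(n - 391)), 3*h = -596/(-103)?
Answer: 2*I*√3157144039903514041981815/6187890315 ≈ 574.29*I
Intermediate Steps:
h = 596/309 (h = (-596/(-103))/3 = (-596*(-1/103))/3 = (⅓)*(596/103) = 596/309 ≈ 1.9288)
L(n) = n²/(n + 502*n/(501*(-391 + n))) (L(n) = n²/(n + (n + n*(1/501))/(-391 + n)) = n²/(n + (n + n/501)/(-391 + n)) = n²/(n + (502*n/501)/(-391 + n)) = n²/(n + 502*n/(501*(-391 + n))))
√(L(h) - 329816) = √(501*(596/309)*(-391 + 596/309)/(-195389 + 501*(596/309)) - 329816) = √(501*(596/309)*(-120223/309)/(-195389 + 99532/103) - 329816) = √(501*(596/309)*(-120223/309)/(-20025535/103) - 329816) = √(501*(596/309)*(-103/20025535)*(-120223/309) - 329816) = √(11966035636/6187890315 - 329816) = √(-2040853266096404/6187890315) = 2*I*√3157144039903514041981815/6187890315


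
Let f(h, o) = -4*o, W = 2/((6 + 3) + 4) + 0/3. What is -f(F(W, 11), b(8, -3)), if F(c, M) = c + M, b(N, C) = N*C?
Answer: -96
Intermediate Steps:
b(N, C) = C*N
W = 2/13 (W = 2/(9 + 4) + 0*(1/3) = 2/13 + 0 = 2/13 ≈ 0.15385)
F(c, M) = M + c
-f(F(W, 11), b(8, -3)) = -(-4)*(-3*8) = -(-4)*(-24) = -1*96 = -96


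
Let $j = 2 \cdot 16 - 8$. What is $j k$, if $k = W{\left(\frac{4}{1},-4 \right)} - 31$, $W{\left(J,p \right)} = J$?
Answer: $-648$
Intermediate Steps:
$k = -27$ ($k = \frac{4}{1} - 31 = 4 \cdot 1 - 31 = 4 - 31 = -27$)
$j = 24$ ($j = 32 - 8 = 24$)
$j k = 24 \left(-27\right) = -648$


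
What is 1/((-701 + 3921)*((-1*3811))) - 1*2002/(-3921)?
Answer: 24567378919/48116237820 ≈ 0.51058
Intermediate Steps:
1/((-701 + 3921)*((-1*3811))) - 1*2002/(-3921) = 1/(3220*(-3811)) - 2002*(-1/3921) = (1/3220)*(-1/3811) + 2002/3921 = -1/12271420 + 2002/3921 = 24567378919/48116237820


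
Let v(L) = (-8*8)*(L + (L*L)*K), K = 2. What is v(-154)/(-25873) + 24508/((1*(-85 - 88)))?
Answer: -110633468/4476029 ≈ -24.717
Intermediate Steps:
v(L) = -128*L² - 64*L (v(L) = (-8*8)*(L + (L*L)*2) = -64*(L + L²*2) = -64*(L + 2*L²) = -128*L² - 64*L)
v(-154)/(-25873) + 24508/((1*(-85 - 88))) = -64*(-154)*(1 + 2*(-154))/(-25873) + 24508/((1*(-85 - 88))) = -64*(-154)*(1 - 308)*(-1/25873) + 24508/((1*(-173))) = -64*(-154)*(-307)*(-1/25873) + 24508/(-173) = -3025792*(-1/25873) + 24508*(-1/173) = 3025792/25873 - 24508/173 = -110633468/4476029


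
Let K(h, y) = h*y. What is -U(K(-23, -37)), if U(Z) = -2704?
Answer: 2704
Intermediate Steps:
-U(K(-23, -37)) = -1*(-2704) = 2704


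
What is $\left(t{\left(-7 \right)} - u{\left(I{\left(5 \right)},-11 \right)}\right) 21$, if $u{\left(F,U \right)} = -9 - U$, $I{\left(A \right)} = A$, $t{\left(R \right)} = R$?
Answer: $-189$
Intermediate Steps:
$\left(t{\left(-7 \right)} - u{\left(I{\left(5 \right)},-11 \right)}\right) 21 = \left(-7 - \left(-9 - -11\right)\right) 21 = \left(-7 - \left(-9 + 11\right)\right) 21 = \left(-7 - 2\right) 21 = \left(-9\right) 21 = -189$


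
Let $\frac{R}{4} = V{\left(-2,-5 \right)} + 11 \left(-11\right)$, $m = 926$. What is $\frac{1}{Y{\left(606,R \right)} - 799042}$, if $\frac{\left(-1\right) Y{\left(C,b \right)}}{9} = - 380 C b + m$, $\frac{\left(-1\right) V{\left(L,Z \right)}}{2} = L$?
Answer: $- \frac{1}{970746736} \approx -1.0301 \cdot 10^{-9}$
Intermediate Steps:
$V{\left(L,Z \right)} = - 2 L$
$R = -468$ ($R = 4 \left(\left(-2\right) \left(-2\right) + 11 \left(-11\right)\right) = 4 \left(4 - 121\right) = 4 \left(-117\right) = -468$)
$Y{\left(C,b \right)} = -8334 + 3420 C b$ ($Y{\left(C,b \right)} = - 9 \left(- 380 C b + 926\right) = - 9 \left(926 - 380 C b\right) = -8334 + 3420 C b$)
$\frac{1}{Y{\left(606,R \right)} - 799042} = \frac{1}{\left(-8334 + 3420 \cdot 606 \left(-468\right)\right) - 799042} = \frac{1}{\left(-8334 - 969939360\right) - 799042} = \frac{1}{-969947694 - 799042} = \frac{1}{-970746736} = - \frac{1}{970746736}$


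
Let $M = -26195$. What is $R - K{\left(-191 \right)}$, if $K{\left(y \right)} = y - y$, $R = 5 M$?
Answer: $-130975$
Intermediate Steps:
$R = -130975$ ($R = 5 \left(-26195\right) = -130975$)
$K{\left(y \right)} = 0$
$R - K{\left(-191 \right)} = -130975 - 0 = -130975 + 0 = -130975$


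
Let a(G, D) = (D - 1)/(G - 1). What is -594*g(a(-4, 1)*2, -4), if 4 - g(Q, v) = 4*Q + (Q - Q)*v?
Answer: -2376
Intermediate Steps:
a(G, D) = (-1 + D)/(-1 + G)
g(Q, v) = 4 - 4*Q (g(Q, v) = 4 - (4*Q + (Q - Q)*v) = 4 - (4*Q + 0*v) = 4 - (4*Q + 0) = 4 - 4*Q)
-594*g(a(-4, 1)*2, -4) = -594*(4 - 4*(-1 + 1)/(-1 - 4)*2) = -594*(4 - 4*0/(-5)*2) = -594*(4 - 4*(-1/5*0)*2) = -594*(4 - 0*2) = -594*(4 - 4*0) = -594*(4 + 0) = -594*4 = -2376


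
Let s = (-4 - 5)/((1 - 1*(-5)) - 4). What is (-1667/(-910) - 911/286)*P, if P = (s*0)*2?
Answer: 0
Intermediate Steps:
s = -9/2 (s = -9/((1 + 5) - 4) = -9/(6 - 4) = -9/2 ≈ -4.5000)
P = 0 (P = -9/2*0*2 = 0*2 = 0)
(-1667/(-910) - 911/286)*P = (-1667/(-910) - 911/286)*0 = (-1667*(-1/910) - 911*1/286)*0 = (1667/910 - 911/286)*0 = -6774/5005*0 = 0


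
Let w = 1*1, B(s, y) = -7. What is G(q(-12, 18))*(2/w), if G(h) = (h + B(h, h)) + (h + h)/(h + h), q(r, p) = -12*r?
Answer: 276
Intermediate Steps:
w = 1
G(h) = -6 + h (G(h) = (h - 7) + (h + h)/(h + h) = (-7 + h) + (2*h)/((2*h)) = (-7 + h) + (2*h)*(1/(2*h)) = (-7 + h) + 1 = -6 + h)
G(q(-12, 18))*(2/w) = (-6 - 12*(-12))*(2/1) = (-6 + 144)*(2*1) = 138*2 = 276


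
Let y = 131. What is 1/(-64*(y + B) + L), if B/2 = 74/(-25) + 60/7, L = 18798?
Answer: 175/1696754 ≈ 0.00010314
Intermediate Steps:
B = 1964/175 (B = 2*(74/(-25) + 60/7) = 2*(74*(-1/25) + 60*(1/7)) = 2*(-74/25 + 60/7) = 2*(982/175) = 1964/175 ≈ 11.223)
1/(-64*(y + B) + L) = 1/(-64*(131 + 1964/175) + 18798) = 1/(-64*24889/175 + 18798) = 1/(-1592896/175 + 18798) = 1/(1696754/175) = 175/1696754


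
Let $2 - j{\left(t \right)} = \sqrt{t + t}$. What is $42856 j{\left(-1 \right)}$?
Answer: $85712 - 42856 i \sqrt{2} \approx 85712.0 - 60608.0 i$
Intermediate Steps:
$j{\left(t \right)} = 2 - \sqrt{2} \sqrt{t}$ ($j{\left(t \right)} = 2 - \sqrt{t + t} = 2 - \sqrt{2 t} = 2 - \sqrt{2} \sqrt{t}$)
$42856 j{\left(-1 \right)} = 42856 \left(2 - \sqrt{2} \sqrt{-1}\right) = 42856 \left(2 - \sqrt{2} i\right) = 42856 \left(2 - i \sqrt{2}\right) = 85712 - 42856 i \sqrt{2}$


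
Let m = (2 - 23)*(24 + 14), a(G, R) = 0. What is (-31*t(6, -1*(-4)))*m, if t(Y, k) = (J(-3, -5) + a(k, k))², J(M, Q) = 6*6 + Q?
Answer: 23773218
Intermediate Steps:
J(M, Q) = 36 + Q
m = -798 (m = -21*38 = -798)
t(Y, k) = 961 (t(Y, k) = ((36 - 5) + 0)² = (31 + 0)² = 31² = 961)
(-31*t(6, -1*(-4)))*m = -31*961*(-798) = -29791*(-798) = 23773218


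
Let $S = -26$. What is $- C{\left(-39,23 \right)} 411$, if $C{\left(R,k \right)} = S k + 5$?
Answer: $243723$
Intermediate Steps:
$C{\left(R,k \right)} = 5 - 26 k$ ($C{\left(R,k \right)} = - 26 k + 5 = 5 - 26 k$)
$- C{\left(-39,23 \right)} 411 = - \left(5 - 598\right) 411 = - \left(-593\right) 411 = \left(-1\right) \left(-243723\right) = 243723$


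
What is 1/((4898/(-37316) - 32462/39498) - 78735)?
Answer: -368476842/29012375358169 ≈ -1.2701e-5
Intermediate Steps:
1/((4898/(-37316) - 32462/39498) - 78735) = 1/((4898*(-1/37316) - 32462*1/39498) - 78735) = 1/((-2449/18658 - 16231/19749) - 78735) = 1/(-351203299/368476842 - 78735) = 1/(-29012375358169/368476842) = -368476842/29012375358169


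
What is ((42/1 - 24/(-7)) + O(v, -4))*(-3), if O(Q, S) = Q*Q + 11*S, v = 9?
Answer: -1731/7 ≈ -247.29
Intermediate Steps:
O(Q, S) = Q² + 11*S
((42/1 - 24/(-7)) + O(v, -4))*(-3) = ((42/1 - 24/(-7)) + (9² + 11*(-4)))*(-3) = ((42*1 - 24*(-⅐)) + (81 - 44))*(-3) = ((42 + 24/7) + 37)*(-3) = (318/7 + 37)*(-3) = (577/7)*(-3) = -1731/7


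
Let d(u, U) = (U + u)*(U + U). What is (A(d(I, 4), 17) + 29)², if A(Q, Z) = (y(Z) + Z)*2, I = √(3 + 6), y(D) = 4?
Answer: 5041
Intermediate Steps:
I = 3 (I = √9 = 3)
d(u, U) = 2*U*(U + u) (d(u, U) = (U + u)*(2*U) = 2*U*(U + u))
A(Q, Z) = 8 + 2*Z (A(Q, Z) = (4 + Z)*2 = 8 + 2*Z)
(A(d(I, 4), 17) + 29)² = ((8 + 2*17) + 29)² = ((8 + 34) + 29)² = (42 + 29)² = 71² = 5041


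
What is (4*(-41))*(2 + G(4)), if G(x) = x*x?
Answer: -2952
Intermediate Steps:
G(x) = x²
(4*(-41))*(2 + G(4)) = (4*(-41))*(2 + 4²) = -164*(2 + 16) = -164*18 = -2952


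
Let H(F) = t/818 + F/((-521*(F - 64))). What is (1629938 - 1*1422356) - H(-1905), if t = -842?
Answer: 87096077592836/419572241 ≈ 2.0758e+5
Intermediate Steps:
H(F) = -421/409 + F/(33344 - 521*F) (H(F) = -842/818 + F/((-521*(F - 64))) = -842*1/818 + F/((-521*(-64 + F))) = -421/409 + F/(33344 - 521*F))
(1629938 - 1*1422356) - H(-1905) = (1629938 - 1*1422356) - 2*(7018912 - 109875*(-1905))/(213089*(-64 - 1905)) = (1629938 - 1422356) - 2*(7018912 + 209311875)/(213089*(-1969)) = 207582 - 2*(-1)*216330787/(213089*1969) = 207582 - 1*(-432661574/419572241) = 207582 + 432661574/419572241 = 87096077592836/419572241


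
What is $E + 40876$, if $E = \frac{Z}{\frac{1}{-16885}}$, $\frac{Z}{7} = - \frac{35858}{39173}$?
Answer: $\frac{5839471858}{39173} \approx 1.4907 \cdot 10^{5}$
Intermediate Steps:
$Z = - \frac{251006}{39173}$ ($Z = 7 \left(- \frac{35858}{39173}\right) = - \frac{251006}{39173} \approx -6.4076$)
$E = \frac{4238236310}{39173}$ ($E = - \frac{251006}{39173 \frac{1}{-16885}} = - \frac{251006}{39173 \left(- \frac{1}{16885}\right)} = \left(- \frac{251006}{39173}\right) \left(-16885\right) = \frac{4238236310}{39173} \approx 1.0819 \cdot 10^{5}$)
$E + 40876 = \frac{4238236310}{39173} + 40876 = \frac{5839471858}{39173}$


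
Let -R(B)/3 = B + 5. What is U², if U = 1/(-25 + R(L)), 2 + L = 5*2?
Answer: 1/4096 ≈ 0.00024414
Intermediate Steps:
L = 8 (L = -2 + 5*2 = -2 + 10 = 8)
R(B) = -15 - 3*B (R(B) = -3*(B + 5) = -3*(5 + B) = -15 - 3*B)
U = -1/64 (U = 1/(-25 + (-15 - 3*8)) = 1/(-25 + (-15 - 24)) = 1/(-25 - 39) = 1/(-64) = -1/64 ≈ -0.015625)
U² = (-1/64)² = 1/4096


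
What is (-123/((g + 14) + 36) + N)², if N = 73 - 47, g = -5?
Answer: 121801/225 ≈ 541.34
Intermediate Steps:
N = 26
(-123/((g + 14) + 36) + N)² = (-123/((-5 + 14) + 36) + 26)² = (-123/(9 + 36) + 26)² = (-123/45 + 26)² = (-123*1/45 + 26)² = (-41/15 + 26)² = (349/15)² = 121801/225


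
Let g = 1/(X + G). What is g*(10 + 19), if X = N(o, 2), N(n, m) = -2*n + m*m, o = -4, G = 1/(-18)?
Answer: 522/215 ≈ 2.4279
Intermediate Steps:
G = -1/18 ≈ -0.055556
N(n, m) = m² - 2*n (N(n, m) = -2*n + m² = m² - 2*n)
X = 12 (X = 2² - 2*(-4) = 4 + 8 = 12)
g = 18/215 (g = 1/(12 - 1/18) = 1/(215/18) = 18/215 ≈ 0.083721)
g*(10 + 19) = 18*(10 + 19)/215 = (18/215)*29 = 522/215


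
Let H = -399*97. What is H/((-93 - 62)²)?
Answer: -38703/24025 ≈ -1.6109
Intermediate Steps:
H = -38703
H/((-93 - 62)²) = -38703/(-93 - 62)² = -38703/((-155)²) = -38703/24025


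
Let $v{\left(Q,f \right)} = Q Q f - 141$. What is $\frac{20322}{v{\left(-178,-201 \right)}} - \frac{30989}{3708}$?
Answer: $- \frac{2437440421}{291541500} \approx -8.3605$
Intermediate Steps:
$v{\left(Q,f \right)} = -141 + f Q^{2}$ ($v{\left(Q,f \right)} = Q^{2} f - 141 = f Q^{2} - 141 = -141 + f Q^{2}$)
$\frac{20322}{v{\left(-178,-201 \right)}} - \frac{30989}{3708} = \frac{20322}{-141 - 201 \left(-178\right)^{2}} - \frac{30989}{3708} = \frac{20322}{-141 - 6368484} - \frac{30989}{3708} = \frac{20322}{-6368625} - \frac{30989}{3708} = 20322 \left(- \frac{1}{6368625}\right) - \frac{30989}{3708} = - \frac{2258}{707625} - \frac{30989}{3708} = - \frac{2437440421}{291541500}$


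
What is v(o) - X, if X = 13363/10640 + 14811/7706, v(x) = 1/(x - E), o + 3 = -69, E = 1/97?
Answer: -26114213853/8181614320 ≈ -3.1918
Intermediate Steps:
E = 1/97 ≈ 0.010309
o = -72 (o = -3 - 69 = -72)
v(x) = 1/(-1/97 + x) (v(x) = 1/(x - 1*1/97) = 1/(x - 1/97) = 1/(-1/97 + x))
X = 18611737/5856560 (X = 13363*(1/10640) + 14811*(1/7706) = 1909/1520 + 14811/7706 = 18611737/5856560 ≈ 3.1779)
v(o) - X = 97/(-1 + 97*(-72)) - 1*18611737/5856560 = 97/(-1 - 6984) - 18611737/5856560 = 97/(-6985) - 18611737/5856560 = 97*(-1/6985) - 18611737/5856560 = -97/6985 - 18611737/5856560 = -26114213853/8181614320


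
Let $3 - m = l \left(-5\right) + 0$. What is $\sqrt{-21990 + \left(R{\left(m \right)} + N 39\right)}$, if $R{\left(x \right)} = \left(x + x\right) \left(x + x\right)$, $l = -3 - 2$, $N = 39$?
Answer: $i \sqrt{18533} \approx 136.14 i$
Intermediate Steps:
$l = -5$ ($l = -3 - 2 = -5$)
$m = -22$ ($m = 3 - \left(\left(-5\right) \left(-5\right) + 0\right) = 3 - \left(25 + 0\right) = 3 - 25 = -22$)
$R{\left(x \right)} = 4 x^{2}$ ($R{\left(x \right)} = 2 x 2 x = 4 x^{2}$)
$\sqrt{-21990 + \left(R{\left(m \right)} + N 39\right)} = \sqrt{-21990 + \left(4 \left(-22\right)^{2} + 39 \cdot 39\right)} = \sqrt{-21990 + \left(4 \cdot 484 + 1521\right)} = \sqrt{-21990 + \left(1936 + 1521\right)} = \sqrt{-21990 + 3457} = \sqrt{-18533} = i \sqrt{18533}$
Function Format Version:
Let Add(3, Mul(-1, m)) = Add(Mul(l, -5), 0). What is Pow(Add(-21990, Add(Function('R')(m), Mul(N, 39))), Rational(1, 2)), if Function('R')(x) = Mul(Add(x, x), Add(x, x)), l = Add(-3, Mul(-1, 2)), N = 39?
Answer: Mul(I, Pow(18533, Rational(1, 2))) ≈ Mul(136.14, I)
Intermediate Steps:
l = -5 (l = Add(-3, -2) = -5)
m = -22 (m = Add(3, Mul(-1, Add(Mul(-5, -5), 0))) = Add(3, Mul(-1, Add(25, 0))) = Add(3, Mul(-1, 25)) = Add(3, -25) = -22)
Function('R')(x) = Mul(4, Pow(x, 2)) (Function('R')(x) = Mul(Mul(2, x), Mul(2, x)) = Mul(4, Pow(x, 2)))
Pow(Add(-21990, Add(Function('R')(m), Mul(N, 39))), Rational(1, 2)) = Pow(Add(-21990, Add(Mul(4, Pow(-22, 2)), Mul(39, 39))), Rational(1, 2)) = Pow(Add(-21990, Add(Mul(4, 484), 1521)), Rational(1, 2)) = Pow(Add(-21990, Add(1936, 1521)), Rational(1, 2)) = Pow(Add(-21990, 3457), Rational(1, 2)) = Pow(-18533, Rational(1, 2)) = Mul(I, Pow(18533, Rational(1, 2)))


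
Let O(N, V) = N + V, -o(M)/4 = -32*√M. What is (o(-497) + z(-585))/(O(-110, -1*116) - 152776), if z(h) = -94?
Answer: 47/76501 - 64*I*√497/76501 ≈ 0.00061437 - 0.018651*I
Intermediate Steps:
o(M) = 128*√M (o(M) = -(-128)*√M = 128*√M)
(o(-497) + z(-585))/(O(-110, -1*116) - 152776) = (128*√(-497) - 94)/((-110 - 1*116) - 152776) = (128*(I*√497) - 94)/((-110 - 116) - 152776) = (128*I*√497 - 94)/(-226 - 152776) = (-94 + 128*I*√497)/(-153002) = (-94 + 128*I*√497)*(-1/153002) = 47/76501 - 64*I*√497/76501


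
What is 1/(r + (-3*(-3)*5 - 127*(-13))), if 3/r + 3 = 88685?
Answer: 88682/150404675 ≈ 0.00058962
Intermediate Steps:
r = 3/88682 (r = 3/(-3 + 88685) = 3/88682 ≈ 3.3829e-5)
1/(r + (-3*(-3)*5 - 127*(-13))) = 1/(3/88682 + (-3*(-3)*5 - 127*(-13))) = 1/(3/88682 + (9*5 + 1651)) = 1/(3/88682 + (45 + 1651)) = 1/(3/88682 + 1696) = 1/(150404675/88682) = 88682/150404675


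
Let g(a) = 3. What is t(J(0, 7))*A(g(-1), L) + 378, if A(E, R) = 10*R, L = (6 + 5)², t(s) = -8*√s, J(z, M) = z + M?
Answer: 378 - 9680*√7 ≈ -25233.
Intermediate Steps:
J(z, M) = M + z
L = 121 (L = 11² = 121)
t(J(0, 7))*A(g(-1), L) + 378 = (-8*√(7 + 0))*(10*121) + 378 = -8*√7*1210 + 378 = -9680*√7 + 378 = 378 - 9680*√7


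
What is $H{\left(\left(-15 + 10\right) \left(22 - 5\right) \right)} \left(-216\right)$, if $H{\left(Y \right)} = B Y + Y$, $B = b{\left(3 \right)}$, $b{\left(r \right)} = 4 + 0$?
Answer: $91800$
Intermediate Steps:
$b{\left(r \right)} = 4$
$B = 4$
$H{\left(Y \right)} = 5 Y$ ($H{\left(Y \right)} = 4 Y + Y = 5 Y$)
$H{\left(\left(-15 + 10\right) \left(22 - 5\right) \right)} \left(-216\right) = 5 \left(-15 + 10\right) \left(22 - 5\right) \left(-216\right) = 5 \left(\left(-5\right) 17\right) \left(-216\right) = 5 \left(-85\right) \left(-216\right) = \left(-425\right) \left(-216\right) = 91800$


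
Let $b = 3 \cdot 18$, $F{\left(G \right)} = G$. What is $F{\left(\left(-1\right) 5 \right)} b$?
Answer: $-270$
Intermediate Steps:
$b = 54$
$F{\left(\left(-1\right) 5 \right)} b = \left(-1\right) 5 \cdot 54 = \left(-5\right) 54 = -270$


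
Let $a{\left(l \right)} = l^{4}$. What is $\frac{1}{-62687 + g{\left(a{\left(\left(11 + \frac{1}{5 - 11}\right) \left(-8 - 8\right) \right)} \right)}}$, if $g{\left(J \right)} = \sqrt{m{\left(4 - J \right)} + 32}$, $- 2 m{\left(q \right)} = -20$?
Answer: $- \frac{62687}{3929659927} - \frac{\sqrt{42}}{3929659927} \approx -1.5954 \cdot 10^{-5}$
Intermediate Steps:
$m{\left(q \right)} = 10$ ($m{\left(q \right)} = \left(- \frac{1}{2}\right) \left(-20\right) = 10$)
$g{\left(J \right)} = \sqrt{42}$ ($g{\left(J \right)} = \sqrt{10 + 32} = \sqrt{42}$)
$\frac{1}{-62687 + g{\left(a{\left(\left(11 + \frac{1}{5 - 11}\right) \left(-8 - 8\right) \right)} \right)}} = \frac{1}{-62687 + \sqrt{42}}$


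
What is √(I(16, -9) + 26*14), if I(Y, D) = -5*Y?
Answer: 2*√71 ≈ 16.852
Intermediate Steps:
√(I(16, -9) + 26*14) = √(-5*16 + 26*14) = √(-80 + 364) = √284 = 2*√71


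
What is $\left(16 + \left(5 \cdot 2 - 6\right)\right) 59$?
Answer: $1180$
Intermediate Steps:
$\left(16 + \left(5 \cdot 2 - 6\right)\right) 59 = \left(16 + \left(10 - 6\right)\right) 59 = \left(16 + 4\right) 59 = 20 \cdot 59 = 1180$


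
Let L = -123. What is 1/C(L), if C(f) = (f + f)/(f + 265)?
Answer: -71/123 ≈ -0.57724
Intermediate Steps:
C(f) = 2*f/(265 + f) (C(f) = (2*f)/(265 + f) = 2*f/(265 + f))
1/C(L) = 1/(2*(-123)/(265 - 123)) = 1/(2*(-123)/142) = 1/(2*(-123)*(1/142)) = 1/(-123/71) = -71/123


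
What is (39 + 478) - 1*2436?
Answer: -1919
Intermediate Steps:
(39 + 478) - 1*2436 = 517 - 2436 = -1919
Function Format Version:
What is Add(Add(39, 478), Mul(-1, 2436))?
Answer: -1919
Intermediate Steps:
Add(Add(39, 478), Mul(-1, 2436)) = Add(517, -2436) = -1919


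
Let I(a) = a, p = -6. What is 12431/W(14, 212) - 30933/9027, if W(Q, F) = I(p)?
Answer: -12488915/6018 ≈ -2075.3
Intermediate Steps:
W(Q, F) = -6
12431/W(14, 212) - 30933/9027 = 12431/(-6) - 30933/9027 = 12431*(-1/6) - 30933*1/9027 = -12431/6 - 3437/1003 = -12488915/6018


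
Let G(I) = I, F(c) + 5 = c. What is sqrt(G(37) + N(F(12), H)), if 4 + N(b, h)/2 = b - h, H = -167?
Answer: sqrt(377) ≈ 19.416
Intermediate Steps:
F(c) = -5 + c
N(b, h) = -8 - 2*h + 2*b (N(b, h) = -8 + 2*(b - h) = -8 + (-2*h + 2*b) = -8 - 2*h + 2*b)
sqrt(G(37) + N(F(12), H)) = sqrt(37 + (-8 - 2*(-167) + 2*(-5 + 12))) = sqrt(37 + (-8 + 334 + 2*7)) = sqrt(37 + (-8 + 334 + 14)) = sqrt(37 + 340) = sqrt(377)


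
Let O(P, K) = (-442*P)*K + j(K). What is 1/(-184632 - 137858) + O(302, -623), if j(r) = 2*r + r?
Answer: 26817837230869/322490 ≈ 8.3159e+7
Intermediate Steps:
j(r) = 3*r
O(P, K) = 3*K - 442*K*P (O(P, K) = (-442*P)*K + 3*K = -442*K*P + 3*K = 3*K - 442*K*P)
1/(-184632 - 137858) + O(302, -623) = 1/(-184632 - 137858) - 623*(3 - 442*302) = 1/(-322490) - 623*(3 - 133484) = -1/322490 - 623*(-133481) = -1/322490 + 83158663 = 26817837230869/322490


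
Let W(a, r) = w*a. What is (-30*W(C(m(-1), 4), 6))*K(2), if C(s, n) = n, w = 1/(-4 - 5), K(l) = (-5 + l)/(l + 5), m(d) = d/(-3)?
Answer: -40/7 ≈ -5.7143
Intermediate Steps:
m(d) = -d/3 (m(d) = d*(-⅓) = -d/3)
K(l) = (-5 + l)/(5 + l)
w = -⅑ (w = 1/(-9) = -⅑ ≈ -0.11111)
W(a, r) = -a/9
(-30*W(C(m(-1), 4), 6))*K(2) = (-(-10)*4/3)*((-5 + 2)/(5 + 2)) = (-30*(-4/9))*(-3/7) = 40*((⅐)*(-3))/3 = (40/3)*(-3/7) = -40/7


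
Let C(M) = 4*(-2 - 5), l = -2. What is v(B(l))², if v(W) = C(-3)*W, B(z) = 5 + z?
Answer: 7056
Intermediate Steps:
C(M) = -28 (C(M) = 4*(-7) = -28)
v(W) = -28*W
v(B(l))² = (-28*(5 - 2))² = (-28*3)² = (-84)² = 7056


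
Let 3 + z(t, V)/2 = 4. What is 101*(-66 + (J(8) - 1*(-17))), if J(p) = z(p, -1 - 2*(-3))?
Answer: -4747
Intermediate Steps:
z(t, V) = 2 (z(t, V) = -6 + 2*4 = -6 + 8 = 2)
J(p) = 2
101*(-66 + (J(8) - 1*(-17))) = 101*(-66 + (2 - 1*(-17))) = 101*(-66 + (2 + 17)) = 101*(-66 + 19) = 101*(-47) = -4747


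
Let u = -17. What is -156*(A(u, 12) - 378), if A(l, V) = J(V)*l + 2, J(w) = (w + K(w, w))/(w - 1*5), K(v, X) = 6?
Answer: 458328/7 ≈ 65475.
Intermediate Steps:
J(w) = (6 + w)/(-5 + w) (J(w) = (w + 6)/(w - 1*5) = (6 + w)/(w - 5) = (6 + w)/(-5 + w))
A(l, V) = 2 + l*(6 + V)/(-5 + V) (A(l, V) = ((6 + V)/(-5 + V))*l + 2 = l*(6 + V)/(-5 + V) + 2 = 2 + l*(6 + V)/(-5 + V))
-156*(A(u, 12) - 378) = -156*((-10 + 2*12 - 17*(6 + 12))/(-5 + 12) - 378) = -156*((-10 + 24 - 17*18)/7 - 378) = -156*((-10 + 24 - 306)/7 - 378) = -156*((1/7)*(-292) - 378) = -156*(-292/7 - 378) = -156*(-2938/7) = 458328/7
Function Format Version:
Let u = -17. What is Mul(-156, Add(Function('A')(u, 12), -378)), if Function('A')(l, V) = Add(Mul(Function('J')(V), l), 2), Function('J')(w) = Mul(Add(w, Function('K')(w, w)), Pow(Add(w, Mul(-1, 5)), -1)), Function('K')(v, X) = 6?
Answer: Rational(458328, 7) ≈ 65475.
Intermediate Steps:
Function('J')(w) = Mul(Pow(Add(-5, w), -1), Add(6, w)) (Function('J')(w) = Mul(Add(w, 6), Pow(Add(w, Mul(-1, 5)), -1)) = Mul(Add(6, w), Pow(Add(w, -5), -1)) = Mul(Add(6, w), Pow(Add(-5, w), -1)) = Mul(Pow(Add(-5, w), -1), Add(6, w)))
Function('A')(l, V) = Add(2, Mul(l, Pow(Add(-5, V), -1), Add(6, V))) (Function('A')(l, V) = Add(Mul(Mul(Pow(Add(-5, V), -1), Add(6, V)), l), 2) = Add(Mul(l, Pow(Add(-5, V), -1), Add(6, V)), 2) = Add(2, Mul(l, Pow(Add(-5, V), -1), Add(6, V))))
Mul(-156, Add(Function('A')(u, 12), -378)) = Mul(-156, Add(Mul(Pow(Add(-5, 12), -1), Add(-10, Mul(2, 12), Mul(-17, Add(6, 12)))), -378)) = Mul(-156, Add(Mul(Pow(7, -1), Add(-10, 24, Mul(-17, 18))), -378)) = Mul(-156, Add(Mul(Rational(1, 7), Add(-10, 24, -306)), -378)) = Mul(-156, Add(Mul(Rational(1, 7), -292), -378)) = Mul(-156, Add(Rational(-292, 7), -378)) = Mul(-156, Rational(-2938, 7)) = Rational(458328, 7)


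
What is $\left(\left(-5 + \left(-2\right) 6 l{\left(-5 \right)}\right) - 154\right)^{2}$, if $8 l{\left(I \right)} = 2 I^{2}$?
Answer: $54756$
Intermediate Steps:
$l{\left(I \right)} = \frac{I^{2}}{4}$ ($l{\left(I \right)} = \frac{2 I^{2}}{8} = \frac{I^{2}}{4}$)
$\left(\left(-5 + \left(-2\right) 6 l{\left(-5 \right)}\right) - 154\right)^{2} = \left(\left(-5 + \left(-2\right) 6 \frac{\left(-5\right)^{2}}{4}\right) - 154\right)^{2} = \left(\left(-5 - 12 \cdot \frac{1}{4} \cdot 25\right) - 154\right)^{2} = \left(\left(-5 - 75\right) - 154\right)^{2} = \left(-80 - 154\right)^{2} = \left(-234\right)^{2} = 54756$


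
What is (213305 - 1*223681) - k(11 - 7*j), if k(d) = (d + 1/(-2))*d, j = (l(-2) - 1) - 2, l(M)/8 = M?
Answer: -31040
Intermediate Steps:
l(M) = 8*M
j = -19 (j = (8*(-2) - 1) - 2 = (-16 - 1) - 2 = -17 - 2 = -19)
k(d) = d*(-½ + d) (k(d) = (d - ½)*d = (-½ + d)*d = d*(-½ + d))
(213305 - 1*223681) - k(11 - 7*j) = (213305 - 1*223681) - (11 - 7*(-19))*(-½ + (11 - 7*(-19))) = (213305 - 223681) - (11 + 133)*(-½ + (11 + 133)) = -10376 - 144*(-½ + 144) = -10376 - 144*287/2 = -10376 - 1*20664 = -10376 - 20664 = -31040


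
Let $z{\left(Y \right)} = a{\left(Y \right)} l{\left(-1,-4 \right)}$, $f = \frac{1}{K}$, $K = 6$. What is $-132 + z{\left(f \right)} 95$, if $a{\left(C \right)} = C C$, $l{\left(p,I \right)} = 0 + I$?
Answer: $- \frac{1283}{9} \approx -142.56$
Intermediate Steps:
$l{\left(p,I \right)} = I$
$a{\left(C \right)} = C^{2}$
$f = \frac{1}{6} \approx 0.16667$
$z{\left(Y \right)} = - 4 Y^{2}$ ($z{\left(Y \right)} = Y^{2} \left(-4\right) = - 4 Y^{2}$)
$-132 + z{\left(f \right)} 95 = -132 + - \frac{4}{36} \cdot 95 = -132 + \left(-4\right) \frac{1}{36} \cdot 95 = -132 - \frac{95}{9} = - \frac{1283}{9}$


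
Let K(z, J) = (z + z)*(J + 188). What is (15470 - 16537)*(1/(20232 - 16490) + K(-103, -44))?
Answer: 118439867029/3742 ≈ 3.1651e+7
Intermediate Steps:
K(z, J) = 2*z*(188 + J) (K(z, J) = (2*z)*(188 + J) = 2*z*(188 + J))
(15470 - 16537)*(1/(20232 - 16490) + K(-103, -44)) = (15470 - 16537)*(1/(20232 - 16490) + 2*(-103)*(188 - 44)) = -1067*(1/3742 + 2*(-103)*144) = -1067*(1/3742 - 29664) = -1067*(-111002687/3742) = 118439867029/3742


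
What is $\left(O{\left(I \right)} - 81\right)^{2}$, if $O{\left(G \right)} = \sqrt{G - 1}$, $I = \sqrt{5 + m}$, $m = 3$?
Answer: $\left(81 - \sqrt{-1 + 2 \sqrt{2}}\right)^{2} \approx 6343.8$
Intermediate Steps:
$I = 2 \sqrt{2}$ ($I = \sqrt{5 + 3} = \sqrt{8} = 2 \sqrt{2} \approx 2.8284$)
$O{\left(G \right)} = \sqrt{-1 + G}$
$\left(O{\left(I \right)} - 81\right)^{2} = \left(\sqrt{-1 + 2 \sqrt{2}} - 81\right)^{2} = \left(-81 + \sqrt{-1 + 2 \sqrt{2}}\right)^{2}$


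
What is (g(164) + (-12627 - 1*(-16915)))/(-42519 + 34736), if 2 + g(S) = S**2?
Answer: -31182/7783 ≈ -4.0064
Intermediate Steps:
g(S) = -2 + S**2
(g(164) + (-12627 - 1*(-16915)))/(-42519 + 34736) = ((-2 + 164**2) + (-12627 - 1*(-16915)))/(-42519 + 34736) = ((-2 + 26896) + (-12627 + 16915))/(-7783) = (26894 + 4288)*(-1/7783) = 31182*(-1/7783) = -31182/7783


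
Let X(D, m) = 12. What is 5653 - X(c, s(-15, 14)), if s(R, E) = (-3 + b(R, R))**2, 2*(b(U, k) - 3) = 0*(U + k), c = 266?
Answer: 5641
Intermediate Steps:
b(U, k) = 3 (b(U, k) = 3 + (0*(U + k))/2 = 3 + (1/2)*0 = 3 + 0 = 3)
s(R, E) = 0 (s(R, E) = (-3 + 3)**2 = 0**2 = 0)
5653 - X(c, s(-15, 14)) = 5653 - 1*12 = 5653 - 12 = 5641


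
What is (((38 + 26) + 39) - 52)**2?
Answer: 2601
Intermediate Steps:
(((38 + 26) + 39) - 52)**2 = ((64 + 39) - 52)**2 = (103 - 52)**2 = 51**2 = 2601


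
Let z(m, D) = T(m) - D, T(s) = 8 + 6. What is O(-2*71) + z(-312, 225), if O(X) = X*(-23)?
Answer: 3055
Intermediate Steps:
T(s) = 14
O(X) = -23*X
z(m, D) = 14 - D
O(-2*71) + z(-312, 225) = -(-46)*71 + (14 - 1*225) = -23*(-142) + (14 - 225) = 3266 - 211 = 3055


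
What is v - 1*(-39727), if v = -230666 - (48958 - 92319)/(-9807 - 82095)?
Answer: -17547719339/91902 ≈ -1.9094e+5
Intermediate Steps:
v = -21198710093/91902 (v = -230666 - (-43361)/(-91902) = -230666 - (-43361)*(-1)/91902 = -230666 - 1*43361/91902 = -230666 - 43361/91902 = -21198710093/91902 ≈ -2.3067e+5)
v - 1*(-39727) = -21198710093/91902 - 1*(-39727) = -21198710093/91902 + 39727 = -17547719339/91902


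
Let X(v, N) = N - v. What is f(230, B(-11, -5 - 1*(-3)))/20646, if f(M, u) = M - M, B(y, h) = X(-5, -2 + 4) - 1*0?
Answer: 0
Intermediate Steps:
B(y, h) = 7 (B(y, h) = ((-2 + 4) - 1*(-5)) - 1*0 = (2 + 5) + 0 = 7 + 0 = 7)
f(M, u) = 0
f(230, B(-11, -5 - 1*(-3)))/20646 = 0/20646 = 0*(1/20646) = 0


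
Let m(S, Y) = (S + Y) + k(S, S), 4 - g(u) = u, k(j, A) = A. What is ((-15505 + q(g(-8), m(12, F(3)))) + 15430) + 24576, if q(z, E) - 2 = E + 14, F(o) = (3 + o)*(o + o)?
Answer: 24577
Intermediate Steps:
g(u) = 4 - u
F(o) = 2*o*(3 + o) (F(o) = (3 + o)*(2*o) = 2*o*(3 + o))
m(S, Y) = Y + 2*S (m(S, Y) = (S + Y) + S = Y + 2*S)
q(z, E) = 16 + E (q(z, E) = 2 + (E + 14) = 2 + (14 + E) = 16 + E)
((-15505 + q(g(-8), m(12, F(3)))) + 15430) + 24576 = ((-15505 + (16 + (2*3*(3 + 3) + 2*12))) + 15430) + 24576 = ((-15505 + (16 + (2*3*6 + 24))) + 15430) + 24576 = ((-15505 + (16 + (36 + 24))) + 15430) + 24576 = ((-15505 + (16 + 60)) + 15430) + 24576 = ((-15505 + 76) + 15430) + 24576 = (-15429 + 15430) + 24576 = 1 + 24576 = 24577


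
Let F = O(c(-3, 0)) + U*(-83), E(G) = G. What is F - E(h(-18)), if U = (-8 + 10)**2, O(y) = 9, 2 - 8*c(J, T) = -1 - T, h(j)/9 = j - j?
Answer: -323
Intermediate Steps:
h(j) = 0 (h(j) = 9*(j - j) = 9*0 = 0)
c(J, T) = 3/8 + T/8 (c(J, T) = 1/4 - (-1 - T)/8 = 1/4 + (1/8 + T/8) = 3/8 + T/8)
U = 4 (U = 2**2 = 4)
F = -323 (F = 9 + 4*(-83) = 9 - 332 = -323)
F - E(h(-18)) = -323 - 1*0 = -323 + 0 = -323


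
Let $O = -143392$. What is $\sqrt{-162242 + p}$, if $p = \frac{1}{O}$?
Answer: $\frac{i \sqrt{208493804000130}}{35848} \approx 402.79 i$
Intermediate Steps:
$p = - \frac{1}{143392}$ ($p = \frac{1}{-143392} = - \frac{1}{143392} \approx -6.9739 \cdot 10^{-6}$)
$\sqrt{-162242 + p} = \sqrt{-162242 - \frac{1}{143392}} = \sqrt{- \frac{23264204865}{143392}} = \frac{i \sqrt{208493804000130}}{35848}$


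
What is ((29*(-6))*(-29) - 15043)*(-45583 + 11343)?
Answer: 342297280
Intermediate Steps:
((29*(-6))*(-29) - 15043)*(-45583 + 11343) = (-174*(-29) - 15043)*(-34240) = (5046 - 15043)*(-34240) = -9997*(-34240) = 342297280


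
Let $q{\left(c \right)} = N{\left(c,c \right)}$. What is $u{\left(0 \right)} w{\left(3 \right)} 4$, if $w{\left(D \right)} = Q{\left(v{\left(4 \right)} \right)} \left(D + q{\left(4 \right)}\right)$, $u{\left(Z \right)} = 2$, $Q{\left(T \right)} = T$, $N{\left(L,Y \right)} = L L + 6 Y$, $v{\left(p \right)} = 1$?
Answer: $344$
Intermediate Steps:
$N{\left(L,Y \right)} = L^{2} + 6 Y$
$q{\left(c \right)} = c^{2} + 6 c$
$w{\left(D \right)} = 40 + D$ ($w{\left(D \right)} = 1 \left(D + 4 \left(6 + 4\right)\right) = 1 \left(D + 4 \cdot 10\right) = 1 \left(D + 40\right) = 1 \left(40 + D\right) = 40 + D$)
$u{\left(0 \right)} w{\left(3 \right)} 4 = 2 \left(40 + 3\right) 4 = 2 \cdot 43 \cdot 4 = 86 \cdot 4 = 344$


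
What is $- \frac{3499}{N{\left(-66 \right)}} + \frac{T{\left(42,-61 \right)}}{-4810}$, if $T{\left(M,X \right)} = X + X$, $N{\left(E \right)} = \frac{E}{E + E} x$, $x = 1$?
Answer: $- \frac{16830129}{2405} \approx -6998.0$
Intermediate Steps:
$N{\left(E \right)} = \frac{1}{2}$ ($N{\left(E \right)} = \frac{E}{E + E} 1 = \frac{E}{2 E} 1 = \frac{1}{2 E} E 1 = \frac{1}{2} \cdot 1 = \frac{1}{2}$)
$T{\left(M,X \right)} = 2 X$
$- \frac{3499}{N{\left(-66 \right)}} + \frac{T{\left(42,-61 \right)}}{-4810} = - 3499 \frac{1}{\frac{1}{2}} + \frac{2 \left(-61\right)}{-4810} = \left(-3499\right) 2 - - \frac{61}{2405} = -6998 + \frac{61}{2405} = - \frac{16830129}{2405}$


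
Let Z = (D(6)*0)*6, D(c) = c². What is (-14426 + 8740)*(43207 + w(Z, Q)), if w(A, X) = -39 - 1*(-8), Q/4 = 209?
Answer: -245498736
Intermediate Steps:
Q = 836 (Q = 4*209 = 836)
Z = 0 (Z = (6²*0)*6 = (36*0)*6 = 0*6 = 0)
w(A, X) = -31 (w(A, X) = -39 + 8 = -31)
(-14426 + 8740)*(43207 + w(Z, Q)) = (-14426 + 8740)*(43207 - 31) = -5686*43176 = -245498736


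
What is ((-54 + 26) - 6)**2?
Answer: 1156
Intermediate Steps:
((-54 + 26) - 6)**2 = (-28 - 6)**2 = (-34)**2 = 1156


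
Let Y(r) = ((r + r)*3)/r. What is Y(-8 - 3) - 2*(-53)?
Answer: 112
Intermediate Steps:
Y(r) = 6 (Y(r) = ((2*r)*3)/r = (6*r)/r = 6)
Y(-8 - 3) - 2*(-53) = 6 - 2*(-53) = 6 + 106 = 112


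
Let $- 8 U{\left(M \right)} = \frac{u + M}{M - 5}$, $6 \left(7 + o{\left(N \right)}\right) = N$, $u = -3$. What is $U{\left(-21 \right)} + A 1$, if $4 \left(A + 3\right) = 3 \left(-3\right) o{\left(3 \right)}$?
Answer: $\frac{1197}{104} \approx 11.51$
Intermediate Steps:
$o{\left(N \right)} = -7 + \frac{N}{6}$
$A = \frac{93}{8}$ ($A = -3 + \frac{3 \left(-3\right) \left(-7 + \frac{1}{6} \cdot 3\right)}{4} = -3 + \frac{\left(-9\right) \left(-7 + \frac{1}{2}\right)}{4} = -3 + \frac{\left(-9\right) \left(- \frac{13}{2}\right)}{4} = -3 + \frac{1}{4} \cdot \frac{117}{2} = -3 + \frac{117}{8} = \frac{93}{8} \approx 11.625$)
$U{\left(M \right)} = - \frac{-3 + M}{8 \left(-5 + M\right)}$ ($U{\left(M \right)} = - \frac{\left(-3 + M\right) \frac{1}{M - 5}}{8} = - \frac{\left(-3 + M\right) \frac{1}{-5 + M}}{8} = - \frac{\frac{1}{-5 + M} \left(-3 + M\right)}{8} = - \frac{-3 + M}{8 \left(-5 + M\right)}$)
$U{\left(-21 \right)} + A 1 = \frac{3 - -21}{8 \left(-5 - 21\right)} + \frac{93}{8} \cdot 1 = \frac{3 + 21}{8 \left(-26\right)} + \frac{93}{8} = \frac{1}{8} \left(- \frac{1}{26}\right) 24 + \frac{93}{8} = - \frac{3}{26} + \frac{93}{8} = \frac{1197}{104}$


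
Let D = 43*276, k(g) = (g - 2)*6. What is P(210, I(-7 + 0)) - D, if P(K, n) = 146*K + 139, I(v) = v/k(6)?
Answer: 18931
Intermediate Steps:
k(g) = -12 + 6*g (k(g) = (-2 + g)*6 = -12 + 6*g)
I(v) = v/24 (I(v) = v/(-12 + 6*6) = v/(-12 + 36) = v/24)
P(K, n) = 139 + 146*K
D = 11868
P(210, I(-7 + 0)) - D = (139 + 146*210) - 1*11868 = (139 + 30660) - 11868 = 30799 - 11868 = 18931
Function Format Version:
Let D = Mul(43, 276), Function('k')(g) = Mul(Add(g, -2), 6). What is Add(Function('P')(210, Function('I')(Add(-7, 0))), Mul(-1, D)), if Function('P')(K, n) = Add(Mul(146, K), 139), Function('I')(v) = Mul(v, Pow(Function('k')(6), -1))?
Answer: 18931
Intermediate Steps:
Function('k')(g) = Add(-12, Mul(6, g)) (Function('k')(g) = Mul(Add(-2, g), 6) = Add(-12, Mul(6, g)))
Function('I')(v) = Mul(Rational(1, 24), v) (Function('I')(v) = Mul(v, Pow(Add(-12, Mul(6, 6)), -1)) = Mul(v, Pow(Add(-12, 36), -1)) = Mul(v, Pow(24, -1)) = Mul(v, Rational(1, 24)) = Mul(Rational(1, 24), v))
Function('P')(K, n) = Add(139, Mul(146, K))
D = 11868
Add(Function('P')(210, Function('I')(Add(-7, 0))), Mul(-1, D)) = Add(Add(139, Mul(146, 210)), Mul(-1, 11868)) = Add(Add(139, 30660), -11868) = Add(30799, -11868) = 18931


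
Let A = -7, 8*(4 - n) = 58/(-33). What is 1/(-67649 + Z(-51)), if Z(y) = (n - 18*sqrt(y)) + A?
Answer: -1178764620/79745813015401 + 313632*I*sqrt(51)/79745813015401 ≈ -1.4782e-5 + 2.8087e-8*I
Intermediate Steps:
n = 557/132 (n = 4 - 29/(4*(-33)) = 4 - 29*(-1)/(4*33) = 4 - 1/8*(-58/33) = 4 + 29/132 = 557/132 ≈ 4.2197)
Z(y) = -367/132 - 18*sqrt(y) (Z(y) = (557/132 - 18*sqrt(y)) - 7 = -367/132 - 18*sqrt(y))
1/(-67649 + Z(-51)) = 1/(-67649 + (-367/132 - 18*I*sqrt(51))) = 1/(-8930035/132 - 18*I*sqrt(51))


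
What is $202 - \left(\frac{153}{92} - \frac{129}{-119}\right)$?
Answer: $\frac{2181421}{10948} \approx 199.25$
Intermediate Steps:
$202 - \left(\frac{153}{92} - \frac{129}{-119}\right) = 202 - \left(153 \cdot \frac{1}{92} - - \frac{129}{119}\right) = 202 - \left(\frac{153}{92} + \frac{129}{119}\right) = 202 - \frac{30075}{10948} = \frac{2181421}{10948}$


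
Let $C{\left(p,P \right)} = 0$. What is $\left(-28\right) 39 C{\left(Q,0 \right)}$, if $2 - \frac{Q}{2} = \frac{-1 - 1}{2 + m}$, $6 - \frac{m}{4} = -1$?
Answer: $0$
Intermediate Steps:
$m = 28$ ($m = 24 - -4 = 24 + 4 = 28$)
$Q = \frac{62}{15}$ ($Q = 4 - 2 \frac{-1 - 1}{2 + 28} = 4 - 2 \left(- \frac{2}{30}\right) = 4 - 2 \left(\left(-2\right) \frac{1}{30}\right) = 4 - - \frac{2}{15} = 4 + \frac{2}{15} = \frac{62}{15} \approx 4.1333$)
$\left(-28\right) 39 C{\left(Q,0 \right)} = \left(-28\right) 39 \cdot 0 = \left(-1092\right) 0 = 0$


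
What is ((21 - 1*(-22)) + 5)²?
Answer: 2304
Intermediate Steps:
((21 - 1*(-22)) + 5)² = ((21 + 22) + 5)² = (43 + 5)² = 48² = 2304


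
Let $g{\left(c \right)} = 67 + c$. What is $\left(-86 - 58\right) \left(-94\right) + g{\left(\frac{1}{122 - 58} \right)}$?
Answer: $\frac{870593}{64} \approx 13603.0$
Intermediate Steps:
$\left(-86 - 58\right) \left(-94\right) + g{\left(\frac{1}{122 - 58} \right)} = \left(-86 - 58\right) \left(-94\right) + \left(67 + \frac{1}{122 - 58}\right) = \left(-144\right) \left(-94\right) + \left(67 + \frac{1}{64}\right) = 13536 + \left(67 + \frac{1}{64}\right) = 13536 + \frac{4289}{64} = \frac{870593}{64}$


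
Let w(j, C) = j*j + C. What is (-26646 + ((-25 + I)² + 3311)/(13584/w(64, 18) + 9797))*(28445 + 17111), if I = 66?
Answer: -24470511737817432/20159221 ≈ -1.2139e+9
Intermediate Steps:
w(j, C) = C + j² (w(j, C) = j² + C = C + j²)
(-26646 + ((-25 + I)² + 3311)/(13584/w(64, 18) + 9797))*(28445 + 17111) = (-26646 + ((-25 + 66)² + 3311)/(13584/(18 + 64²) + 9797))*(28445 + 17111) = (-26646 + (41² + 3311)/(13584/(18 + 4096) + 9797))*45556 = (-26646 + (1681 + 3311)/(13584/4114 + 9797))*45556 = (-26646 + 4992/(13584*(1/4114) + 9797))*45556 = (-26646 + 4992/(6792/2057 + 9797))*45556 = (-26646 + 4992/(20159221/2057))*45556 = (-26646 + 4992*(2057/20159221))*45556 = (-26646 + 10268544/20159221)*45556 = -537152334222/20159221*45556 = -24470511737817432/20159221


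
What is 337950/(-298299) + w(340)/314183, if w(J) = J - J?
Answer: -112650/99433 ≈ -1.1329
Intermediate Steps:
w(J) = 0
337950/(-298299) + w(340)/314183 = 337950/(-298299) + 0/314183 = 337950*(-1/298299) + 0*(1/314183) = -112650/99433 + 0 = -112650/99433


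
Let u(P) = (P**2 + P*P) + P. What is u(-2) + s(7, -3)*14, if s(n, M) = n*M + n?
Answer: -190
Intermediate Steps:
s(n, M) = n + M*n (s(n, M) = M*n + n = n + M*n)
u(P) = P + 2*P**2 (u(P) = (P**2 + P**2) + P = 2*P**2 + P = P + 2*P**2)
u(-2) + s(7, -3)*14 = -2*(1 + 2*(-2)) + (7*(1 - 3))*14 = -2*(1 - 4) + (7*(-2))*14 = -2*(-3) - 14*14 = 6 - 196 = -190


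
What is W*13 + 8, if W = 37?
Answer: 489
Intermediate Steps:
W*13 + 8 = 37*13 + 8 = 481 + 8 = 489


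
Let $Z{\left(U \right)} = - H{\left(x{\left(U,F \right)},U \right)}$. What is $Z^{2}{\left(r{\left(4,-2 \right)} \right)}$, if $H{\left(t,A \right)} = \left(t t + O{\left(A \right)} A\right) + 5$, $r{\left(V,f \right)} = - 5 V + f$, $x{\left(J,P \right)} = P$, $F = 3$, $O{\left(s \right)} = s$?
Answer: $248004$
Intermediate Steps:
$r{\left(V,f \right)} = f - 5 V$
$H{\left(t,A \right)} = 5 + A^{2} + t^{2}$ ($H{\left(t,A \right)} = \left(t t + A A\right) + 5 = \left(t^{2} + A^{2}\right) + 5 = \left(A^{2} + t^{2}\right) + 5 = 5 + A^{2} + t^{2}$)
$Z{\left(U \right)} = -14 - U^{2}$ ($Z{\left(U \right)} = - (5 + U^{2} + 3^{2}) = - (5 + U^{2} + 9) = - (14 + U^{2}) = -14 - U^{2}$)
$Z^{2}{\left(r{\left(4,-2 \right)} \right)} = \left(-14 - \left(-2 - 20\right)^{2}\right)^{2} = \left(-14 - \left(-22\right)^{2}\right)^{2} = \left(-14 - 484\right)^{2} = \left(-498\right)^{2} = 248004$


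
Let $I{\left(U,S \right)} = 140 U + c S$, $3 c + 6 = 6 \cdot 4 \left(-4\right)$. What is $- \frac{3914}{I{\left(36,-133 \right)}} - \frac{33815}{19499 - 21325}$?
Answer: $\frac{158096033}{8730106} \approx 18.109$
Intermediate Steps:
$c = -34$ ($c = -2 + \frac{6 \cdot 4 \left(-4\right)}{3} = -2 + \frac{24 \left(-4\right)}{3} = -2 + \frac{1}{3} \left(-96\right) = -2 - 32 = -34$)
$I{\left(U,S \right)} = - 34 S + 140 U$ ($I{\left(U,S \right)} = 140 U - 34 S = - 34 S + 140 U$)
$- \frac{3914}{I{\left(36,-133 \right)}} - \frac{33815}{19499 - 21325} = - \frac{3914}{\left(-34\right) \left(-133\right) + 140 \cdot 36} - \frac{33815}{19499 - 21325} = - \frac{3914}{4522 + 5040} - \frac{33815}{-1826} = - \frac{3914}{9562} - - \frac{33815}{1826} = \left(-3914\right) \frac{1}{9562} + \frac{33815}{1826} = - \frac{1957}{4781} + \frac{33815}{1826} = \frac{158096033}{8730106}$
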